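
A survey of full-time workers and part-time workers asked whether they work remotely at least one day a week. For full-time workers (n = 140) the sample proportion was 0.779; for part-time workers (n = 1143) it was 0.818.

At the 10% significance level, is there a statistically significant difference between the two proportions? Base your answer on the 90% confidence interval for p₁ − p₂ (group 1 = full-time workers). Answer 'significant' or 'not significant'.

The two standard errors are √(0.7790×0.2210/140) = 0.03507 and √(0.8180×0.1820/1143) = 0.01141.
Because the samples are independent, SE_diff = √(0.03507² + 0.01141²) = 0.03688.
Using z* = 1.645 for 90%, ME = 1.645 × 0.03688 = 0.06067.
p̂₁ − p̂₂ = -0.0390; interval -0.0390 ± 0.06067 gives (-0.09967, 0.02167).
The interval (-0.09967, 0.02167) contains 0, so the difference is not significant.

not significant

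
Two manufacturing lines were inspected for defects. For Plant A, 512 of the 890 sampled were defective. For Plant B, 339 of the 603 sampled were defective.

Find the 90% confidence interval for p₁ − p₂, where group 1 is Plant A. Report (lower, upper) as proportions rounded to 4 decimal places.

(-0.0299, 0.0561)

First, p̂₁ = 512/890 = 0.5753; p̂₂ = 339/603 = 0.5622.
The two standard errors are √(0.5753×0.4247/890) = 0.01657 and √(0.5622×0.4378/603) = 0.02020.
Because the samples are independent, SE_diff = √(0.01657² + 0.02020²) = 0.02613.
Using z* = 1.645 for 90%, ME = 1.645 × 0.02613 = 0.04298.
p̂₁ − p̂₂ = 0.0131; interval 0.0131 ± 0.04298 gives (-0.0299, 0.0561).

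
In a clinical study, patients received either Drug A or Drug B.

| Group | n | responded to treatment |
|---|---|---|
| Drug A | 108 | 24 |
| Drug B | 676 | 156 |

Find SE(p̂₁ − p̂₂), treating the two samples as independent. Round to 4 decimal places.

0.0432

First, p̂₁ = 24/108 = 0.2222; p̂₂ = 156/676 = 0.2308.
The two standard errors are √(0.2222×0.7778/108) = 0.04000 and √(0.2308×0.7692/676) = 0.01621.
Because the samples are independent, SE_diff = √(0.04000² + 0.01621²) = 0.04316.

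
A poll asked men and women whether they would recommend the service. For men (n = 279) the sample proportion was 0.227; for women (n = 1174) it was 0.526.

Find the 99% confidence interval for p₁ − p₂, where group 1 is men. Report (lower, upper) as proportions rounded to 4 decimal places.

(-0.3737, -0.2243)

SE₁ = √(p̂₁(1−p̂₁)/n₁) = √(0.2270·0.7730/279) = 0.02508; SE₂ = √(0.5260·0.4740/1174) = 0.01457.
Independent samples: SE of the difference = √(SE₁² + SE₂²) = √(0.0006290064 + 0.0002122849) = 0.02901.
z* for 99% confidence is 2.576, so the margin of error is 2.576 × 0.02901 = 0.07473.
Point estimate p̂₁ − p̂₂ = 0.2270 − 0.5260 = -0.2990.
-0.2990 ± 0.07473 → (-0.3737, -0.2243).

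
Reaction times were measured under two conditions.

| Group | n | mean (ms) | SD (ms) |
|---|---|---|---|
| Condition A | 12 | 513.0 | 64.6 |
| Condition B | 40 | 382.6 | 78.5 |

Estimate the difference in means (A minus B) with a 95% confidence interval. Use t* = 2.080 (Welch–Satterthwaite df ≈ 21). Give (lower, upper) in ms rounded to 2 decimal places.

(83.81, 176.99)

SE₁ = s₁/√n₁ = 64.6/√12 = 18.6484; SE₂ = 78.5/√40 = 12.4119.
Independent samples, unequal variances: SE_diff = √(SE₁² + SE₂²) = √(347.76282256 + 154.05526161) = 22.4013.
t* = 2.080, so margin of error = 2.080 × 22.4013 = 46.5947.
Difference in means = 513.0 − 382.6 = 130.4000.
130.4000 ± 46.5947 → (83.81, 176.99).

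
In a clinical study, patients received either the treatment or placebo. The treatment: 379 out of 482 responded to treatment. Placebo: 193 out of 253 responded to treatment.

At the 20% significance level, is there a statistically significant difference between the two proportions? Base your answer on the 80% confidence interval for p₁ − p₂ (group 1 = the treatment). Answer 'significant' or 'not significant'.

not significant

First, p̂₁ = 379/482 = 0.7863; p̂₂ = 193/253 = 0.7628.
The two standard errors are √(0.7863×0.2137/482) = 0.01867 and √(0.7628×0.2372/253) = 0.02674.
Because the samples are independent, SE_diff = √(0.01867² + 0.02674²) = 0.03261.
Using z* = 1.282 for 80%, ME = 1.282 × 0.03261 = 0.04181.
p̂₁ − p̂₂ = 0.0235; interval 0.0235 ± 0.04181 gives (-0.01831, 0.06531).
The interval (-0.01831, 0.06531) contains 0, so the difference is not significant.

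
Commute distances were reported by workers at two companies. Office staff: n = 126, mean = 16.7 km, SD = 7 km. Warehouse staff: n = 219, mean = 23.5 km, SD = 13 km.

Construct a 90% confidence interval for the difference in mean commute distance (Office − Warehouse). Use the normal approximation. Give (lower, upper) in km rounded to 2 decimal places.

(-8.57, -5.03)

Standard errors of each mean: 7/√126 = 0.6236 and 13/√219 = 0.8785.
SE(x̄₁ − x̄₂) = √(0.6236² + 0.8785²) = 1.0773 for independent samples with unequal variances.
With z* = 1.645, the margin is 1.645 × 1.0773 = 1.7722.
x̄₁ − x̄₂ = 16.7 − 23.5 = -6.8000; the interval is -6.8000 ± 1.7722 = (-8.57, -5.03).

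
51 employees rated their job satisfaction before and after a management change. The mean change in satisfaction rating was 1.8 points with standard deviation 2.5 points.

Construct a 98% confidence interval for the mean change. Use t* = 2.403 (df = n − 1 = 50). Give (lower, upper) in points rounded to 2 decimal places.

(0.96, 2.64)

This is a matched-pairs design, so SE = s_d/√n = 2.5/√51 = 0.3501.
Margin = 2.403 × 0.3501 = 0.8413; the interval is 1.8 ± 0.8413 = (0.96, 2.64).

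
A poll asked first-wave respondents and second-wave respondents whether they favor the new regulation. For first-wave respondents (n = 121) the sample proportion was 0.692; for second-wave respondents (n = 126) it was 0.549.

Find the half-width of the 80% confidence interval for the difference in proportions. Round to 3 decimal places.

0.078

Each SE is √(p̂(1−p̂)/n): √(0.6920·0.3080/121) = 0.04197 and √(0.5490·0.4510/126) = 0.04433.
SE(p̂₁ − p̂₂) = √(SE₁² + SE₂²) = √(0.0017614809 + 0.0019651489) = 0.06105, since the two samples are independent.
At 80% confidence z* = 1.282; margin = 1.282 × 0.06105 = 0.07827.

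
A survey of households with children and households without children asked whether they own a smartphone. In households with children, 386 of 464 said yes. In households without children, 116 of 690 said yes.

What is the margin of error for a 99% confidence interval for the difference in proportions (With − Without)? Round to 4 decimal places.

First, p̂₁ = 386/464 = 0.8319; p̂₂ = 116/690 = 0.1681.
The two standard errors are √(0.8319×0.1681/464) = 0.01736 and √(0.1681×0.8319/690) = 0.01424.
Because the samples are independent, SE_diff = √(0.01736² + 0.01424²) = 0.02245.
Using z* = 2.576 for 99%, ME = 2.576 × 0.02245 = 0.05783.

0.0578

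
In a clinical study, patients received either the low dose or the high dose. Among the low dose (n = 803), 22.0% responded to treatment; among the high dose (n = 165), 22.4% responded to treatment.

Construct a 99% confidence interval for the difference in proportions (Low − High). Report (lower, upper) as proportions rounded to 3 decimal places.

Each SE is √(p̂(1−p̂)/n): √(0.2200·0.7800/803) = 0.01462 and √(0.2240·0.7760/165) = 0.03246.
SE(p̂₁ − p̂₂) = √(SE₁² + SE₂²) = √(0.0002137444 + 0.0010536516) = 0.03560, since the two samples are independent.
At 99% confidence z* = 2.576; margin = 2.576 × 0.03560 = 0.09171.
The difference is 0.2200 − 0.2240 = -0.0040, so the interval is -0.0040 ± 0.09171 = (-0.096, 0.088).

(-0.096, 0.088)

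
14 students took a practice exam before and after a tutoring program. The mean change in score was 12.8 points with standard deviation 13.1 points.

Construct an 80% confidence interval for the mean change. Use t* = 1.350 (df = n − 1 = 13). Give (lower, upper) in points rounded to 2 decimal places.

(8.07, 17.53)

This is a matched-pairs design, so SE = s_d/√n = 13.1/√14 = 3.5011.
Margin = 1.350 × 3.5011 = 4.7265; the interval is 12.8 ± 4.7265 = (8.07, 17.53).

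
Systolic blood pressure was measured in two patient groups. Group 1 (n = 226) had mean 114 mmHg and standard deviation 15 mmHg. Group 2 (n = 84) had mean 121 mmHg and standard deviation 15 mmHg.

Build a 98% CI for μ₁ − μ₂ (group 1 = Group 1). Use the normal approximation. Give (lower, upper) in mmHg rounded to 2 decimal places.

(-11.46, -2.54)

Standard errors of each mean: 15/√226 = 0.9978 and 15/√84 = 1.6366.
SE(x̄₁ − x̄₂) = √(0.9978² + 1.6366²) = 1.9168 for independent samples with unequal variances.
With z* = 2.326, the margin is 2.326 × 1.9168 = 4.4585.
x̄₁ − x̄₂ = 114 − 121 = -7.0000; the interval is -7.0000 ± 4.4585 = (-11.46, -2.54).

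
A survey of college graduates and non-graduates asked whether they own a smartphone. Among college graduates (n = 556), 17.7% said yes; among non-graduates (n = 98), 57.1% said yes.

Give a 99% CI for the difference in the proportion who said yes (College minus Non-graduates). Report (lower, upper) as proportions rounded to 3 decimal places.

(-0.529, -0.259)

SE₁ = √(p̂₁(1−p̂₁)/n₁) = √(0.1770·0.8230/556) = 0.01619; SE₂ = √(0.5710·0.4290/98) = 0.05000.
Independent samples: SE of the difference = √(SE₁² + SE₂²) = √(0.0002621161 + 0.0025) = 0.05256.
z* for 99% confidence is 2.576, so the margin of error is 2.576 × 0.05256 = 0.13539.
Point estimate p̂₁ − p̂₂ = 0.1770 − 0.5710 = -0.3940.
-0.3940 ± 0.13539 → (-0.529, -0.259).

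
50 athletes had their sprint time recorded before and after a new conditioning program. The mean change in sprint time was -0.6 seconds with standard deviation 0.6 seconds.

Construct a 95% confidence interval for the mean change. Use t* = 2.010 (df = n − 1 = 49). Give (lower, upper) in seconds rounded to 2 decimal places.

Paired design: SE = s_d/√n = 0.6/√50 = 0.0849.
t* = 2.010; margin of error = 2.010 × 0.0849 = 0.1706.
-0.6 ± 0.1706 → (-0.77, -0.43).

(-0.77, -0.43)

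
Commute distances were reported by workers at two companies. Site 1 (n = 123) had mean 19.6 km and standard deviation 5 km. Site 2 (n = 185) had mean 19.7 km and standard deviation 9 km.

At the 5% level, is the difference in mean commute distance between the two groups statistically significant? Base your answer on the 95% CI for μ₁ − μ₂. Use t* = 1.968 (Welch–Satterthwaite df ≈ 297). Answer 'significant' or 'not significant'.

Standard errors of each mean: 5/√123 = 0.4508 and 9/√185 = 0.6617.
SE(x̄₁ − x̄₂) = √(0.4508² + 0.6617²) = 0.8007 for independent samples with unequal variances.
With t* = 1.968, the margin is 1.968 × 0.8007 = 1.5758.
x̄₁ − x̄₂ = 19.6 − 19.7 = -0.1000; the interval is -0.1000 ± 1.5758 = (-1.6758, 1.4758).
The interval (-1.6758, 1.4758) contains 0, so the difference is not significant.

not significant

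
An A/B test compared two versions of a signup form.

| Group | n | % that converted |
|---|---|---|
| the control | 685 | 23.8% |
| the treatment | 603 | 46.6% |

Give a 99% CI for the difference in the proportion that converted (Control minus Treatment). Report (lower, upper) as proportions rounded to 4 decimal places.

(-0.2950, -0.1610)

The two standard errors are √(0.2380×0.7620/685) = 0.01627 and √(0.4660×0.5340/603) = 0.02031.
Because the samples are independent, SE_diff = √(0.01627² + 0.02031²) = 0.02602.
Using z* = 2.576 for 99%, ME = 2.576 × 0.02602 = 0.06703.
p̂₁ − p̂₂ = -0.2280; interval -0.2280 ± 0.06703 gives (-0.2950, -0.1610).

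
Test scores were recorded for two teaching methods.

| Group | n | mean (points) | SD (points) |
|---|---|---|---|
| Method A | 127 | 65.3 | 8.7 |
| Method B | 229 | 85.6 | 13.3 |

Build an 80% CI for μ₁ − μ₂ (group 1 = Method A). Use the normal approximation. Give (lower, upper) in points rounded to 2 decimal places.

SE₁ = s₁/√n₁ = 8.7/√127 = 0.7720; SE₂ = 13.3/√229 = 0.8789.
Independent samples, unequal variances: SE_diff = √(SE₁² + SE₂²) = √(0.595984 + 0.77246521) = 1.1698.
z* = 1.282, so margin of error = 1.282 × 1.1698 = 1.4997.
Difference in means = 65.3 − 85.6 = -20.3000.
-20.3000 ± 1.4997 → (-21.80, -18.80).

(-21.80, -18.80)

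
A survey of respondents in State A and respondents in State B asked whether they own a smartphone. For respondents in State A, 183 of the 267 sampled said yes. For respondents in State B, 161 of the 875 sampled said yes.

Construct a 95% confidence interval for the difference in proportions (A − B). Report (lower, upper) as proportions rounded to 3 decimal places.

Sample proportions: 183/267 = 0.6854, 161/875 = 0.1840.
Each SE is √(p̂(1−p̂)/n): √(0.6854·0.3146/267) = 0.02842 and √(0.1840·0.8160/875) = 0.01310.
SE(p̂₁ − p̂₂) = √(SE₁² + SE₂²) = √(0.0008076964 + 0.00017161) = 0.03129, since the two samples are independent.
At 95% confidence z* = 1.960; margin = 1.960 × 0.03129 = 0.06133.
The difference is 0.6854 − 0.1840 = 0.5014, so the interval is 0.5014 ± 0.06133 = (0.440, 0.563).

(0.440, 0.563)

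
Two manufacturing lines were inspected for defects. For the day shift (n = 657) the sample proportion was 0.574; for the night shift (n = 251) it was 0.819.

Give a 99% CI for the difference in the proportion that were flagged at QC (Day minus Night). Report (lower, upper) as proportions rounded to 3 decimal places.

Each SE is √(p̂(1−p̂)/n): √(0.5740·0.4260/657) = 0.01929 and √(0.8190·0.1810/251) = 0.02430.
SE(p̂₁ − p̂₂) = √(SE₁² + SE₂²) = √(0.0003721041 + 0.00059049) = 0.03103, since the two samples are independent.
At 99% confidence z* = 2.576; margin = 2.576 × 0.03103 = 0.07993.
The difference is 0.5740 − 0.8190 = -0.2450, so the interval is -0.2450 ± 0.07993 = (-0.325, -0.165).

(-0.325, -0.165)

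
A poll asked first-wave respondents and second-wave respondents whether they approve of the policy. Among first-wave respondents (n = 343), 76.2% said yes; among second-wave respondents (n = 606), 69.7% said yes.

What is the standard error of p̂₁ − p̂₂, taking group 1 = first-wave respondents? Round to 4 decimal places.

0.0296

Each SE is √(p̂(1−p̂)/n): √(0.7620·0.2380/343) = 0.02299 and √(0.6970·0.3030/606) = 0.01867.
SE(p̂₁ − p̂₂) = √(SE₁² + SE₂²) = √(0.0005285401 + 0.0003485689) = 0.02962, since the two samples are independent.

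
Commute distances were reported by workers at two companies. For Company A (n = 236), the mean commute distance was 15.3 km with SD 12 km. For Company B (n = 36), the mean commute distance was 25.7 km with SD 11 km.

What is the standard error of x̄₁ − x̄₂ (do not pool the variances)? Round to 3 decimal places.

1.993

Per-group SEs: s₁/√n₁ = 12/√236 = 0.7811, s₂/√n₂ = 11/√36 = 1.8333.
Unpooled SE of the difference: √(0.61011721 + 3.36098889) = 1.9928.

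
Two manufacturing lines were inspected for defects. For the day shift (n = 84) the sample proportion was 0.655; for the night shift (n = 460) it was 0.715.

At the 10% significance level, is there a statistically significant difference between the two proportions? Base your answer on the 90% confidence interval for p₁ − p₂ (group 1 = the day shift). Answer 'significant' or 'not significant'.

Each SE is √(p̂(1−p̂)/n): √(0.6550·0.3450/84) = 0.05187 and √(0.7150·0.2850/460) = 0.02105.
SE(p̂₁ − p̂₂) = √(SE₁² + SE₂²) = √(0.0026904969 + 0.0004431025) = 0.05598, since the two samples are independent.
At 90% confidence z* = 1.645; margin = 1.645 × 0.05598 = 0.09209.
The difference is 0.6550 − 0.7150 = -0.0600, so the interval is -0.0600 ± 0.09209 = (-0.15209, 0.03209).
The interval (-0.15209, 0.03209) contains 0, so the difference is not significant.

not significant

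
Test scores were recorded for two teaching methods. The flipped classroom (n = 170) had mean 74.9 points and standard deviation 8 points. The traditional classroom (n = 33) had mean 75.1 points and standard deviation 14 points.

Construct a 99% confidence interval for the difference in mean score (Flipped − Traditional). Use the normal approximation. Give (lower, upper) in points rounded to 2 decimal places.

(-6.67, 6.27)

Standard errors of each mean: 8/√170 = 0.6136 and 14/√33 = 2.4371.
SE(x̄₁ − x̄₂) = √(0.6136² + 2.4371²) = 2.5132 for independent samples with unequal variances.
With z* = 2.576, the margin is 2.576 × 2.5132 = 6.4740.
x̄₁ − x̄₂ = 74.9 − 75.1 = -0.2000; the interval is -0.2000 ± 6.4740 = (-6.67, 6.27).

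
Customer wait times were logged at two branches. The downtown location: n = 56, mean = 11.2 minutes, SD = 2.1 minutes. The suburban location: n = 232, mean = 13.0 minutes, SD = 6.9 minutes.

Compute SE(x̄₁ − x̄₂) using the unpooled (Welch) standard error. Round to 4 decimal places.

0.5329

Standard errors of each mean: 2.1/√56 = 0.2806 and 6.9/√232 = 0.4530.
SE(x̄₁ − x̄₂) = √(0.2806² + 0.4530²) = 0.5329 for independent samples with unequal variances.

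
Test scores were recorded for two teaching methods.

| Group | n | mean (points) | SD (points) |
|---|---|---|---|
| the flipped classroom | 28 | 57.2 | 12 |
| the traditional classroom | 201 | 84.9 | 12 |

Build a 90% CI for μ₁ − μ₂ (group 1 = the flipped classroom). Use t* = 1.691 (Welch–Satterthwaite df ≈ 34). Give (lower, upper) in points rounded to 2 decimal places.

Standard errors of each mean: 12/√28 = 2.2678 and 12/√201 = 0.8464.
SE(x̄₁ − x̄₂) = √(2.2678² + 0.8464²) = 2.4206 for independent samples with unequal variances.
With t* = 1.691, the margin is 1.691 × 2.4206 = 4.0932.
x̄₁ − x̄₂ = 57.2 − 84.9 = -27.7000; the interval is -27.7000 ± 4.0932 = (-31.79, -23.61).

(-31.79, -23.61)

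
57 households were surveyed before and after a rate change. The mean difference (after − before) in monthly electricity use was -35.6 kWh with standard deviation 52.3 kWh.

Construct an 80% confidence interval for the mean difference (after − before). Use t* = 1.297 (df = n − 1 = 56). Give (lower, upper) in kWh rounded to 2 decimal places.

(-44.58, -26.62)

Paired design: SE = s_d/√n = 52.3/√57 = 6.9273.
t* = 1.297; margin of error = 1.297 × 6.9273 = 8.9847.
-35.6 ± 8.9847 → (-44.58, -26.62).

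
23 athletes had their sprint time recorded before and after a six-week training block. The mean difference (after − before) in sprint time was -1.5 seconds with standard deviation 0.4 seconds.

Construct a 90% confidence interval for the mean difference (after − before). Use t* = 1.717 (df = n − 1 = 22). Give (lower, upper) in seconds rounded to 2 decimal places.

This is a matched-pairs design, so SE = s_d/√n = 0.4/√23 = 0.0834.
Margin = 1.717 × 0.0834 = 0.1432; the interval is -1.5 ± 0.1432 = (-1.64, -1.36).

(-1.64, -1.36)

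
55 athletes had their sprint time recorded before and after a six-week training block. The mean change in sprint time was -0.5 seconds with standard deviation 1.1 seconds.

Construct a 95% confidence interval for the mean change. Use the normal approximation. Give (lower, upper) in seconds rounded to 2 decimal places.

(-0.79, -0.21)

This is a matched-pairs design, so SE = s_d/√n = 1.1/√55 = 0.1483.
Margin = 1.960 × 0.1483 = 0.2907; the interval is -0.5 ± 0.2907 = (-0.79, -0.21).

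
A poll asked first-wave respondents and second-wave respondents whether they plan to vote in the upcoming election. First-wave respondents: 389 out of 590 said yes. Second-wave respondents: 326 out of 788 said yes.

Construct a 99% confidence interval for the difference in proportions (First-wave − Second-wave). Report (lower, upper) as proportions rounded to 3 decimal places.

(0.178, 0.313)

Sample proportions: 389/590 = 0.6593, 326/788 = 0.4137.
Each SE is √(p̂(1−p̂)/n): √(0.6593·0.3407/590) = 0.01951 and √(0.4137·0.5863/788) = 0.01754.
SE(p̂₁ − p̂₂) = √(SE₁² + SE₂²) = √(0.0003806401 + 0.0003076516) = 0.02624, since the two samples are independent.
At 99% confidence z* = 2.576; margin = 2.576 × 0.02624 = 0.06759.
The difference is 0.6593 − 0.4137 = 0.2456, so the interval is 0.2456 ± 0.06759 = (0.178, 0.313).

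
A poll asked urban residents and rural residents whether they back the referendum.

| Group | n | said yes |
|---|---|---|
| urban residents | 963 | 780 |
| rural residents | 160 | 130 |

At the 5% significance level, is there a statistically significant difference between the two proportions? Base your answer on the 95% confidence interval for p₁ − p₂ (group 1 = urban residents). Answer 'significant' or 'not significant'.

not significant

p̂₁ = 780/963 = 0.8100 and p̂₂ = 130/160 = 0.8125.
SE₁ = √(p̂₁(1−p̂₁)/n₁) = √(0.8100·0.1900/963) = 0.01264; SE₂ = √(0.8125·0.1875/160) = 0.03086.
Independent samples: SE of the difference = √(SE₁² + SE₂²) = √(0.0001597696 + 0.0009523396) = 0.03335.
z* for 95% confidence is 1.960, so the margin of error is 1.960 × 0.03335 = 0.06537.
Point estimate p̂₁ − p̂₂ = 0.8100 − 0.8125 = -0.0025.
-0.0025 ± 0.06537 → (-0.06787, 0.06287).
The interval (-0.06787, 0.06287) contains 0, so the difference is not significant.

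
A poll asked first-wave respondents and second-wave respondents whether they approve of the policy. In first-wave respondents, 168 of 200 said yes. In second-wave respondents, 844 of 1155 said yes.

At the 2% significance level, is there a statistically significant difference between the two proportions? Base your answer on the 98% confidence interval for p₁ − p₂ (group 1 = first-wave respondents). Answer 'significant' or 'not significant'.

Sample proportions: 168/200 = 0.8400, 844/1155 = 0.7307.
Each SE is √(p̂(1−p̂)/n): √(0.8400·0.1600/200) = 0.02592 and √(0.7307·0.2693/1155) = 0.01305.
SE(p̂₁ − p̂₂) = √(SE₁² + SE₂²) = √(0.0006718464 + 0.0001703025) = 0.02902, since the two samples are independent.
At 98% confidence z* = 2.326; margin = 2.326 × 0.02902 = 0.06750.
The difference is 0.8400 − 0.7307 = 0.1093, so the interval is 0.1093 ± 0.06750 = (0.04180, 0.17680).
The interval (0.04180, 0.17680) does not contain 0, so the difference is significant.

significant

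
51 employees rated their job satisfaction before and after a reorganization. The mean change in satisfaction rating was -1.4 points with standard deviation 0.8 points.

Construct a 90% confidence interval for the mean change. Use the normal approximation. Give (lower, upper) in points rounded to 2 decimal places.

(-1.58, -1.22)

This is a matched-pairs design, so SE = s_d/√n = 0.8/√51 = 0.1120.
Margin = 1.645 × 0.1120 = 0.1842; the interval is -1.4 ± 0.1842 = (-1.58, -1.22).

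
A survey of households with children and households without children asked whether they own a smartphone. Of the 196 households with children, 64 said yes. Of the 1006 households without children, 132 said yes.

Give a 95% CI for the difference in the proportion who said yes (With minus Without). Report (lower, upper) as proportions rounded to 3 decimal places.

First, p̂₁ = 64/196 = 0.3265; p̂₂ = 132/1006 = 0.1312.
The two standard errors are √(0.3265×0.6735/196) = 0.03350 and √(0.1312×0.8688/1006) = 0.01064.
Because the samples are independent, SE_diff = √(0.03350² + 0.01064²) = 0.03515.
Using z* = 1.960 for 95%, ME = 1.960 × 0.03515 = 0.06889.
p̂₁ − p̂₂ = 0.1953; interval 0.1953 ± 0.06889 gives (0.126, 0.264).

(0.126, 0.264)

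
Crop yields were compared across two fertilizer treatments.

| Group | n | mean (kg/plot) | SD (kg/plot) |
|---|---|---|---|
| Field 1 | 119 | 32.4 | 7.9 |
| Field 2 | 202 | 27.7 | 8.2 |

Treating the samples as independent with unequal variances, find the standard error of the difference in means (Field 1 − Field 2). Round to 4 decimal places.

SE₁ = s₁/√n₁ = 7.9/√119 = 0.7242; SE₂ = 8.2/√202 = 0.5769.
Independent samples, unequal variances: SE_diff = √(SE₁² + SE₂²) = √(0.52446564 + 0.33281361) = 0.9259.

0.9259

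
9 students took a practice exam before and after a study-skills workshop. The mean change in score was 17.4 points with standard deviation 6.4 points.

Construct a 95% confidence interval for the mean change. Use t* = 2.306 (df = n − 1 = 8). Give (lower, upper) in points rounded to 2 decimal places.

Paired design: SE = s_d/√n = 6.4/√9 = 2.1333.
t* = 2.306; margin of error = 2.306 × 2.1333 = 4.9194.
17.4 ± 4.9194 → (12.48, 22.32).

(12.48, 22.32)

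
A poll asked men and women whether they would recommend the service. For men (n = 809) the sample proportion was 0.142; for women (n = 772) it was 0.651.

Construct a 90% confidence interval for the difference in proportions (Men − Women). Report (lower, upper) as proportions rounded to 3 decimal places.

(-0.544, -0.474)

The two standard errors are √(0.1420×0.8580/809) = 0.01227 and √(0.6510×0.3490/772) = 0.01716.
Because the samples are independent, SE_diff = √(0.01227² + 0.01716²) = 0.02110.
Using z* = 1.645 for 90%, ME = 1.645 × 0.02110 = 0.03471.
p̂₁ − p̂₂ = -0.5090; interval -0.5090 ± 0.03471 gives (-0.544, -0.474).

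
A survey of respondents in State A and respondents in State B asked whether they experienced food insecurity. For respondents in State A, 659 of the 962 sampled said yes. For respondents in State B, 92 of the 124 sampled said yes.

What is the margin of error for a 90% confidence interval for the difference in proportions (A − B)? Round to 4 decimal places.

First, p̂₁ = 659/962 = 0.6850; p̂₂ = 92/124 = 0.7419.
The two standard errors are √(0.6850×0.3150/962) = 0.01498 and √(0.7419×0.2581/124) = 0.03930.
Because the samples are independent, SE_diff = √(0.01498² + 0.03930²) = 0.04206.
Using z* = 1.645 for 90%, ME = 1.645 × 0.04206 = 0.06919.

0.0692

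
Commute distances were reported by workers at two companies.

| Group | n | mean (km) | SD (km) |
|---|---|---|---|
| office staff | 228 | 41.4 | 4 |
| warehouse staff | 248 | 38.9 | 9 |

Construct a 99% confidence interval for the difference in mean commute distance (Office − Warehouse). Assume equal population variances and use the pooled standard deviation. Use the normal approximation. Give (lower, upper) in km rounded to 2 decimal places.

s_p = √[((n₁−1)s₁² + (n₂−1)s₂²)/(n₁+n₂−2)] = √[(227·4² + 247·9²)/474] = 7.0620.
SE = 7.0620·√(1/228 + 1/248) = 0.6479.
With z* = 2.576, margin = 2.576 × 0.6479 = 1.6690.
x̄₁ − x̄₂ = 41.4 − 38.9 = 2.5000; interval 2.5000 ± 1.6690 = (0.83, 4.17).

(0.83, 4.17)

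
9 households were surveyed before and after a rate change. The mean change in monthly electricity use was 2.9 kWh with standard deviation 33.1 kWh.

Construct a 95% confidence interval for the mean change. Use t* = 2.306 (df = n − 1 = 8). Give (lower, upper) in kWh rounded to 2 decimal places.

(-22.54, 28.34)

Paired design: SE = s_d/√n = 33.1/√9 = 11.0333.
t* = 2.306; margin of error = 2.306 × 11.0333 = 25.4428.
2.9 ± 25.4428 → (-22.54, 28.34).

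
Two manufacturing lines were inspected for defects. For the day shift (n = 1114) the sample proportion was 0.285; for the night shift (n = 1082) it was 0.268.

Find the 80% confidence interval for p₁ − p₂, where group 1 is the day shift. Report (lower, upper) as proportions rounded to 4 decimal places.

SE₁ = √(p̂₁(1−p̂₁)/n₁) = √(0.2850·0.7150/1114) = 0.01352; SE₂ = √(0.2680·0.7320/1082) = 0.01347.
Independent samples: SE of the difference = √(SE₁² + SE₂²) = √(0.0001827904 + 0.0001814409) = 0.01908.
z* for 80% confidence is 1.282, so the margin of error is 1.282 × 0.01908 = 0.02446.
Point estimate p̂₁ − p̂₂ = 0.2850 − 0.2680 = 0.0170.
0.0170 ± 0.02446 → (-0.0075, 0.0415).

(-0.0075, 0.0415)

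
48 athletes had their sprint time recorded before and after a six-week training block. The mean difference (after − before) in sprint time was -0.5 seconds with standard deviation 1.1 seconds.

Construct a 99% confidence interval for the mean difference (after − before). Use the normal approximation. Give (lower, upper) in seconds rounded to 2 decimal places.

(-0.91, -0.09)

Paired design: SE = s_d/√n = 1.1/√48 = 0.1588.
z* = 2.576; margin of error = 2.576 × 0.1588 = 0.4091.
-0.5 ± 0.4091 → (-0.91, -0.09).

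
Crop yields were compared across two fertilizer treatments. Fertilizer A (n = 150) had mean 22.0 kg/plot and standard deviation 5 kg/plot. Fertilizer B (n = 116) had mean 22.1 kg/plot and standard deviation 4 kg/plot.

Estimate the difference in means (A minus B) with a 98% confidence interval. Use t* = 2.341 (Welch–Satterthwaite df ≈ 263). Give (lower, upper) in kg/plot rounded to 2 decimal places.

(-1.39, 1.19)

Standard errors of each mean: 5/√150 = 0.4082 and 4/√116 = 0.3714.
SE(x̄₁ − x̄₂) = √(0.4082² + 0.3714²) = 0.5519 for independent samples with unequal variances.
With t* = 2.341, the margin is 2.341 × 0.5519 = 1.2920.
x̄₁ − x̄₂ = 22.0 − 22.1 = -0.1000; the interval is -0.1000 ± 1.2920 = (-1.39, 1.19).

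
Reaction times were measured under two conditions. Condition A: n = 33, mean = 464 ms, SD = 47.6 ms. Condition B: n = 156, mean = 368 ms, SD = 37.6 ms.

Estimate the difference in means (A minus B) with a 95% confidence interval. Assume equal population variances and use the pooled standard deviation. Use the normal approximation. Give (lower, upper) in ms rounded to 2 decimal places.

(81.17, 110.83)

Pooled variance s_p² = [32·47.6² + 155·37.6²] / (33+156−2) = 1559.5568, so s_p = 39.4912.
SE_diff = s_p·√(1/n₁ + 1/n₂) = 39.4912·√(1/33 + 1/156) = 7.5668.
z* = 1.960; margin = 1.960 × 7.5668 = 14.8309.
Difference = 464 − 368 = 96.0000.
96.0000 ± 14.8309 → (81.17, 110.83).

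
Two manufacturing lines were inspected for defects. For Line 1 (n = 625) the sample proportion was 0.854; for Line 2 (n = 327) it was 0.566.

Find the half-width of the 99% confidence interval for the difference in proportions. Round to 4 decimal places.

0.0794

The two standard errors are √(0.8540×0.1460/625) = 0.01412 and √(0.5660×0.4340/327) = 0.02741.
Because the samples are independent, SE_diff = √(0.01412² + 0.02741²) = 0.03083.
Using z* = 2.576 for 99%, ME = 2.576 × 0.03083 = 0.07942.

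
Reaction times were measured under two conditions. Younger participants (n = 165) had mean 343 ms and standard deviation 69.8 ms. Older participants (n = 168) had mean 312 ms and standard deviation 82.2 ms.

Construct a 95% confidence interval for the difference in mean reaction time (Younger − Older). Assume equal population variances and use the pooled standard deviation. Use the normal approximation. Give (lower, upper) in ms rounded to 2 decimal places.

(14.61, 47.39)

s_p = √[((n₁−1)s₁² + (n₂−1)s₂²)/(n₁+n₂−2)] = √[(164·69.8² + 167·82.2²)/331] = 76.3085.
SE = 76.3085·√(1/165 + 1/168) = 8.3637.
With z* = 1.960, margin = 1.960 × 8.3637 = 16.3929.
x̄₁ − x̄₂ = 343 − 312 = 31.0000; interval 31.0000 ± 16.3929 = (14.61, 47.39).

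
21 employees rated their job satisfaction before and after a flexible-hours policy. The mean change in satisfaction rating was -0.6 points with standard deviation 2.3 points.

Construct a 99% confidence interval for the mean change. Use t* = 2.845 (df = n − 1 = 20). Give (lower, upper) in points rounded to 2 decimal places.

This is a matched-pairs design, so SE = s_d/√n = 2.3/√21 = 0.5019.
Margin = 2.845 × 0.5019 = 1.4279; the interval is -0.6 ± 1.4279 = (-2.03, 0.83).

(-2.03, 0.83)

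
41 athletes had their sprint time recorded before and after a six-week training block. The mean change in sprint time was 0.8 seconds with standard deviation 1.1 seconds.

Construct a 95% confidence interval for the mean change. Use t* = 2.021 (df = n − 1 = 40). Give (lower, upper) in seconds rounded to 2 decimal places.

This is a matched-pairs design, so SE = s_d/√n = 1.1/√41 = 0.1718.
Margin = 2.021 × 0.1718 = 0.3472; the interval is 0.8 ± 0.3472 = (0.45, 1.15).

(0.45, 1.15)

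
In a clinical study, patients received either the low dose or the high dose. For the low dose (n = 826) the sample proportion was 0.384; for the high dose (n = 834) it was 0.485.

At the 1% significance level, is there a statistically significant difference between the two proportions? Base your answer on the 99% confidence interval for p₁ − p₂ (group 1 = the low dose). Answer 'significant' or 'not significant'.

SE₁ = √(p̂₁(1−p̂₁)/n₁) = √(0.3840·0.6160/826) = 0.01692; SE₂ = √(0.4850·0.5150/834) = 0.01731.
Independent samples: SE of the difference = √(SE₁² + SE₂²) = √(0.0002862864 + 0.0002996361) = 0.02421.
z* for 99% confidence is 2.576, so the margin of error is 2.576 × 0.02421 = 0.06236.
Point estimate p̂₁ − p̂₂ = 0.3840 − 0.4850 = -0.1010.
-0.1010 ± 0.06236 → (-0.16336, -0.03864).
The interval (-0.16336, -0.03864) does not contain 0, so the difference is significant.

significant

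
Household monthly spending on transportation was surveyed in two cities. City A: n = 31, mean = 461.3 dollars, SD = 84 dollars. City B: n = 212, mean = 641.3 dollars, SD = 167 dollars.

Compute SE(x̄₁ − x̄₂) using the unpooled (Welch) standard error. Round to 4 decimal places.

Per-group SEs: s₁/√n₁ = 84/√31 = 15.0868, s₂/√n₂ = 167/√212 = 11.4696.
Unpooled SE of the difference: √(227.61153424 + 131.55172416) = 18.9516.

18.9516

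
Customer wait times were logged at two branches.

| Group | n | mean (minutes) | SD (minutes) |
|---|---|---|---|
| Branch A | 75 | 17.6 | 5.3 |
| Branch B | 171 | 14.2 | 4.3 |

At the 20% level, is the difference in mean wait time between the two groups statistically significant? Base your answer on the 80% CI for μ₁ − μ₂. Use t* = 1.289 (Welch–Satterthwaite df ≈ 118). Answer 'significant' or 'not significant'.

significant

SE₁ = s₁/√n₁ = 5.3/√75 = 0.6120; SE₂ = 4.3/√171 = 0.3288.
Independent samples, unequal variances: SE_diff = √(SE₁² + SE₂²) = √(0.374544 + 0.10810944) = 0.6947.
t* = 1.289, so margin of error = 1.289 × 0.6947 = 0.8955.
Difference in means = 17.6 − 14.2 = 3.4000.
3.4000 ± 0.8955 → (2.5045, 4.2955).
The interval (2.5045, 4.2955) does not contain 0, so the difference is significant.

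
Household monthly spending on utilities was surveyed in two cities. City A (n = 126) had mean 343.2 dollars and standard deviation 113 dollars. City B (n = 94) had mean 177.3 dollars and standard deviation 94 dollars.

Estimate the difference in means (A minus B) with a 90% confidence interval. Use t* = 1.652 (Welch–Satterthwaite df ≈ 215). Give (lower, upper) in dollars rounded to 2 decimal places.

(142.81, 188.99)

SE₁ = s₁/√n₁ = 113/√126 = 10.0668; SE₂ = 94/√94 = 9.6954.
Independent samples, unequal variances: SE_diff = √(SE₁² + SE₂²) = √(101.34046224 + 94.00078116) = 13.9765.
t* = 1.652, so margin of error = 1.652 × 13.9765 = 23.0892.
Difference in means = 343.2 − 177.3 = 165.9000.
165.9000 ± 23.0892 → (142.81, 188.99).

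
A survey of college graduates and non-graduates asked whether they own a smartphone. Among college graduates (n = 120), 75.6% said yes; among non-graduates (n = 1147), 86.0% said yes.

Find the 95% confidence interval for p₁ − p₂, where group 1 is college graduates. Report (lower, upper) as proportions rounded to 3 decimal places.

Each SE is √(p̂(1−p̂)/n): √(0.7560·0.2440/120) = 0.03921 and √(0.8600·0.1400/1147) = 0.01025.
SE(p̂₁ − p̂₂) = √(SE₁² + SE₂²) = √(0.0015374241 + 0.0001050625) = 0.04053, since the two samples are independent.
At 95% confidence z* = 1.960; margin = 1.960 × 0.04053 = 0.07944.
The difference is 0.7560 − 0.8600 = -0.1040, so the interval is -0.1040 ± 0.07944 = (-0.183, -0.025).

(-0.183, -0.025)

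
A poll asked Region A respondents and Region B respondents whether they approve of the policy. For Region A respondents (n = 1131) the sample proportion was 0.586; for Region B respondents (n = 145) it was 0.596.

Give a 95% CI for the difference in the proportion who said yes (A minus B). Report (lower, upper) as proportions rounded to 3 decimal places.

(-0.095, 0.075)

Each SE is √(p̂(1−p̂)/n): √(0.5860·0.4140/1131) = 0.01465 and √(0.5960·0.4040/145) = 0.04075.
SE(p̂₁ − p̂₂) = √(SE₁² + SE₂²) = √(0.0002146225 + 0.0016605625) = 0.04330, since the two samples are independent.
At 95% confidence z* = 1.960; margin = 1.960 × 0.04330 = 0.08487.
The difference is 0.5860 − 0.5960 = -0.0100, so the interval is -0.0100 ± 0.08487 = (-0.095, 0.075).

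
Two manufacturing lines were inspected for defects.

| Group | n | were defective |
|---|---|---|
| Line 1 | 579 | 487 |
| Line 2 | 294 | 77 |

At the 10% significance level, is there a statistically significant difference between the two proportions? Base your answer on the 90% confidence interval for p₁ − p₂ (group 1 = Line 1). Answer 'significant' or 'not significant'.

p̂₁ = 487/579 = 0.8411 and p̂₂ = 77/294 = 0.2619.
SE₁ = √(p̂₁(1−p̂₁)/n₁) = √(0.8411·0.1589/579) = 0.01519; SE₂ = √(0.2619·0.7381/294) = 0.02564.
Independent samples: SE of the difference = √(SE₁² + SE₂²) = √(0.0002307361 + 0.0006574096) = 0.02980.
z* for 90% confidence is 1.645, so the margin of error is 1.645 × 0.02980 = 0.04902.
Point estimate p̂₁ − p̂₂ = 0.8411 − 0.2619 = 0.5792.
0.5792 ± 0.04902 → (0.53018, 0.62822).
The interval (0.53018, 0.62822) does not contain 0, so the difference is significant.

significant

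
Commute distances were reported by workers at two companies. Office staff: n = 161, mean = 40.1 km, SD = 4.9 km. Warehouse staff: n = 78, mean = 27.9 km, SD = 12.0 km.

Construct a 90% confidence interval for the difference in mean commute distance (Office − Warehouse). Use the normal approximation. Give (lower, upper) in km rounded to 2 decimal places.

SE₁ = s₁/√n₁ = 4.9/√161 = 0.3862; SE₂ = 12.0/√78 = 1.3587.
Independent samples, unequal variances: SE_diff = √(SE₁² + SE₂²) = √(0.14915044 + 1.84606569) = 1.4125.
z* = 1.645, so margin of error = 1.645 × 1.4125 = 2.3236.
Difference in means = 40.1 − 27.9 = 12.2000.
12.2000 ± 2.3236 → (9.88, 14.52).

(9.88, 14.52)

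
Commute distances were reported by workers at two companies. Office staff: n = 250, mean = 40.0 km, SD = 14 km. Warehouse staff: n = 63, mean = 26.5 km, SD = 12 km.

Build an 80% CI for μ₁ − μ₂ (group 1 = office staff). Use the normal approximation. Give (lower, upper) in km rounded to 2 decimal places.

Standard errors of each mean: 14/√250 = 0.8854 and 12/√63 = 1.5119.
SE(x̄₁ − x̄₂) = √(0.8854² + 1.5119²) = 1.7521 for independent samples with unequal variances.
With z* = 1.282, the margin is 1.282 × 1.7521 = 2.2462.
x̄₁ − x̄₂ = 40.0 − 26.5 = 13.5000; the interval is 13.5000 ± 2.2462 = (11.25, 15.75).

(11.25, 15.75)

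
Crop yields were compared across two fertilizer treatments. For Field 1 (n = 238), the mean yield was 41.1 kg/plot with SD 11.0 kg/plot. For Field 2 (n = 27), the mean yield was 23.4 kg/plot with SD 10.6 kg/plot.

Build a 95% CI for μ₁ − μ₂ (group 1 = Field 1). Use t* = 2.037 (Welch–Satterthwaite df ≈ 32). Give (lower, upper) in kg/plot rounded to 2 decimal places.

(13.30, 22.10)

Per-group SEs: s₁/√n₁ = 11.0/√238 = 0.7130, s₂/√n₂ = 10.6/√27 = 2.0400.
Unpooled SE of the difference: √(0.508369 + 4.1616) = 2.1610.
Margin of error = t* · SE = 2.037 × 2.1610 = 4.4020.
x̄₁ − x̄₂ = 41.1 − 23.4 = 17.7000.
CI: 17.7000 ± 4.4020 = (13.30, 22.10).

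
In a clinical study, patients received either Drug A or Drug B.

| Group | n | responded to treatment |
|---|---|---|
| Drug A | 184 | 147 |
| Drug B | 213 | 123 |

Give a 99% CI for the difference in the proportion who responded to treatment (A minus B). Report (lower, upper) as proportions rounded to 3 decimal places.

Sample proportions: 147/184 = 0.7989, 123/213 = 0.5775.
Each SE is √(p̂(1−p̂)/n): √(0.7989·0.2011/184) = 0.02955 and √(0.5775·0.4225/213) = 0.03385.
SE(p̂₁ − p̂₂) = √(SE₁² + SE₂²) = √(0.0008732025 + 0.0011458225) = 0.04493, since the two samples are independent.
At 99% confidence z* = 2.576; margin = 2.576 × 0.04493 = 0.11574.
The difference is 0.7989 − 0.5775 = 0.2214, so the interval is 0.2214 ± 0.11574 = (0.106, 0.337).

(0.106, 0.337)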